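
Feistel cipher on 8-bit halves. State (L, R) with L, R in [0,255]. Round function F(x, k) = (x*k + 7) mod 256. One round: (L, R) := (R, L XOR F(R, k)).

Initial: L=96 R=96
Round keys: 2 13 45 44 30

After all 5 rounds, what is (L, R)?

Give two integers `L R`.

Round 1 (k=2): L=96 R=167
Round 2 (k=13): L=167 R=226
Round 3 (k=45): L=226 R=102
Round 4 (k=44): L=102 R=109
Round 5 (k=30): L=109 R=171

Answer: 109 171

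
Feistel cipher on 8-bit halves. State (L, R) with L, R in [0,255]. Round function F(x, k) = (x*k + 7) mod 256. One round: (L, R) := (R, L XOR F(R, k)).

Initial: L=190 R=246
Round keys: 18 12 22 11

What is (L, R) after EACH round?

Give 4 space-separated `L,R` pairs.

Round 1 (k=18): L=246 R=237
Round 2 (k=12): L=237 R=213
Round 3 (k=22): L=213 R=184
Round 4 (k=11): L=184 R=58

Answer: 246,237 237,213 213,184 184,58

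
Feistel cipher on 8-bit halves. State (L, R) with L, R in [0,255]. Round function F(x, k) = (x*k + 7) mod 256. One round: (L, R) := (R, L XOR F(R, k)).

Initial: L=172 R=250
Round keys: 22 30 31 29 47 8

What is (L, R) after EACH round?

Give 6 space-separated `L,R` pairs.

Answer: 250,47 47,115 115,219 219,165 165,137 137,234

Derivation:
Round 1 (k=22): L=250 R=47
Round 2 (k=30): L=47 R=115
Round 3 (k=31): L=115 R=219
Round 4 (k=29): L=219 R=165
Round 5 (k=47): L=165 R=137
Round 6 (k=8): L=137 R=234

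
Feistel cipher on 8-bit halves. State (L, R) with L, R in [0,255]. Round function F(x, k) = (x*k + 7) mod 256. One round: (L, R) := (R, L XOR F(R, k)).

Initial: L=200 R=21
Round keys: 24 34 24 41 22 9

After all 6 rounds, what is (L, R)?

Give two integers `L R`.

Answer: 113 247

Derivation:
Round 1 (k=24): L=21 R=55
Round 2 (k=34): L=55 R=64
Round 3 (k=24): L=64 R=48
Round 4 (k=41): L=48 R=247
Round 5 (k=22): L=247 R=113
Round 6 (k=9): L=113 R=247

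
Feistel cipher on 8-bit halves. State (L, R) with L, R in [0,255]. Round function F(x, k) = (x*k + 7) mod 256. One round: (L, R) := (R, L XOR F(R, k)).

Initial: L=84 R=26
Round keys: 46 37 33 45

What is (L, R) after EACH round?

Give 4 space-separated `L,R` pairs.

Round 1 (k=46): L=26 R=231
Round 2 (k=37): L=231 R=112
Round 3 (k=33): L=112 R=144
Round 4 (k=45): L=144 R=39

Answer: 26,231 231,112 112,144 144,39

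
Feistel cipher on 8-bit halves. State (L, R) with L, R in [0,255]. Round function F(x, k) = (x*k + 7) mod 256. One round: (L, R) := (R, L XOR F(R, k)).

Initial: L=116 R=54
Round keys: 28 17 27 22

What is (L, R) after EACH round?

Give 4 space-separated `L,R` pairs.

Round 1 (k=28): L=54 R=155
Round 2 (k=17): L=155 R=100
Round 3 (k=27): L=100 R=8
Round 4 (k=22): L=8 R=211

Answer: 54,155 155,100 100,8 8,211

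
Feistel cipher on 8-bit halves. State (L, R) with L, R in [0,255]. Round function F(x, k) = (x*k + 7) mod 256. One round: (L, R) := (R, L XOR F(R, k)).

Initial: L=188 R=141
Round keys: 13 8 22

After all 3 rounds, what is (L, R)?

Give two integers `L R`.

Round 1 (k=13): L=141 R=140
Round 2 (k=8): L=140 R=234
Round 3 (k=22): L=234 R=175

Answer: 234 175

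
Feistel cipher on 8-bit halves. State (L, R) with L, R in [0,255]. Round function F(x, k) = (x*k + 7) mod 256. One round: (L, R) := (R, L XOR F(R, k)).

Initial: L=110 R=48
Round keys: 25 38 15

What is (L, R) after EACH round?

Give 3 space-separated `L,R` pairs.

Answer: 48,217 217,13 13,19

Derivation:
Round 1 (k=25): L=48 R=217
Round 2 (k=38): L=217 R=13
Round 3 (k=15): L=13 R=19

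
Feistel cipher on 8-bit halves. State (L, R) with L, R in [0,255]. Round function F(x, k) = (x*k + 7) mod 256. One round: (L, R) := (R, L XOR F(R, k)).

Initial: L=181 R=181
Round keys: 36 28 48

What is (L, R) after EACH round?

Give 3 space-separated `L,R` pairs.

Round 1 (k=36): L=181 R=206
Round 2 (k=28): L=206 R=58
Round 3 (k=48): L=58 R=41

Answer: 181,206 206,58 58,41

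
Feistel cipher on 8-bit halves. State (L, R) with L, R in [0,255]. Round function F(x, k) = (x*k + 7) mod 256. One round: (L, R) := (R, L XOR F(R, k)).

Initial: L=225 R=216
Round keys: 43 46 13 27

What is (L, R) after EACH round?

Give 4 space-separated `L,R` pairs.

Answer: 216,174 174,147 147,208 208,100

Derivation:
Round 1 (k=43): L=216 R=174
Round 2 (k=46): L=174 R=147
Round 3 (k=13): L=147 R=208
Round 4 (k=27): L=208 R=100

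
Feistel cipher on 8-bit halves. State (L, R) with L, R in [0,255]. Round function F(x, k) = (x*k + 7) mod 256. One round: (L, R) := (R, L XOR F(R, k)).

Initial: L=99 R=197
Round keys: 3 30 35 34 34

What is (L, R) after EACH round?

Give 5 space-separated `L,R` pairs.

Answer: 197,53 53,248 248,218 218,3 3,183

Derivation:
Round 1 (k=3): L=197 R=53
Round 2 (k=30): L=53 R=248
Round 3 (k=35): L=248 R=218
Round 4 (k=34): L=218 R=3
Round 5 (k=34): L=3 R=183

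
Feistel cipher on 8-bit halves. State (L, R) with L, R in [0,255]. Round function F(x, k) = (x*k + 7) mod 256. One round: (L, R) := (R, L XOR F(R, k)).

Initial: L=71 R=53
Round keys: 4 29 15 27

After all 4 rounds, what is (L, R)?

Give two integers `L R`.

Answer: 125 176

Derivation:
Round 1 (k=4): L=53 R=156
Round 2 (k=29): L=156 R=134
Round 3 (k=15): L=134 R=125
Round 4 (k=27): L=125 R=176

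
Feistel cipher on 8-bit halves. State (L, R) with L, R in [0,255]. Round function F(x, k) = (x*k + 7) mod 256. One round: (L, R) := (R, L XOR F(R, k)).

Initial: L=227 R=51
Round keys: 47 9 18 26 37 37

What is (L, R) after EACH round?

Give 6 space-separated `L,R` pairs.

Round 1 (k=47): L=51 R=135
Round 2 (k=9): L=135 R=245
Round 3 (k=18): L=245 R=198
Round 4 (k=26): L=198 R=214
Round 5 (k=37): L=214 R=51
Round 6 (k=37): L=51 R=176

Answer: 51,135 135,245 245,198 198,214 214,51 51,176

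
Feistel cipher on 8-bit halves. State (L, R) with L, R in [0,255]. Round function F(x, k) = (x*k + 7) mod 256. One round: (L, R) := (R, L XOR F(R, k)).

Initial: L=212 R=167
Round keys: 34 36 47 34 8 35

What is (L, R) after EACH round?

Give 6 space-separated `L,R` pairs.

Round 1 (k=34): L=167 R=225
Round 2 (k=36): L=225 R=12
Round 3 (k=47): L=12 R=218
Round 4 (k=34): L=218 R=247
Round 5 (k=8): L=247 R=101
Round 6 (k=35): L=101 R=33

Answer: 167,225 225,12 12,218 218,247 247,101 101,33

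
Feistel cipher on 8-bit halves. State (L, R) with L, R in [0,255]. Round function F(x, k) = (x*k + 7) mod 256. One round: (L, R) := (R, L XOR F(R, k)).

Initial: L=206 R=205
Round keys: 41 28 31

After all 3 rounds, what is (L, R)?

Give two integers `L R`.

Answer: 50 7

Derivation:
Round 1 (k=41): L=205 R=18
Round 2 (k=28): L=18 R=50
Round 3 (k=31): L=50 R=7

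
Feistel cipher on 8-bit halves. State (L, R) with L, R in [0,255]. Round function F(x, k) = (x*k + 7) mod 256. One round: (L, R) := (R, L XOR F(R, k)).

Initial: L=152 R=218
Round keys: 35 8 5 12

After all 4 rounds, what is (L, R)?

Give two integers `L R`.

Round 1 (k=35): L=218 R=77
Round 2 (k=8): L=77 R=181
Round 3 (k=5): L=181 R=221
Round 4 (k=12): L=221 R=214

Answer: 221 214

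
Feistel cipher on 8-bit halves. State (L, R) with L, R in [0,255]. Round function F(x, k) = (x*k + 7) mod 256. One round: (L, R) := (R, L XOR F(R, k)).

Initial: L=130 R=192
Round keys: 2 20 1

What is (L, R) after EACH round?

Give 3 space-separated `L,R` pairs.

Round 1 (k=2): L=192 R=5
Round 2 (k=20): L=5 R=171
Round 3 (k=1): L=171 R=183

Answer: 192,5 5,171 171,183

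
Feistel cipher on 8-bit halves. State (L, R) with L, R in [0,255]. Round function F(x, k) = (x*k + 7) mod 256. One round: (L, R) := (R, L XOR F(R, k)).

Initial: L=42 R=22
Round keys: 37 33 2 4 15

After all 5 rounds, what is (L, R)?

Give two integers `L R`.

Answer: 247 184

Derivation:
Round 1 (k=37): L=22 R=31
Round 2 (k=33): L=31 R=16
Round 3 (k=2): L=16 R=56
Round 4 (k=4): L=56 R=247
Round 5 (k=15): L=247 R=184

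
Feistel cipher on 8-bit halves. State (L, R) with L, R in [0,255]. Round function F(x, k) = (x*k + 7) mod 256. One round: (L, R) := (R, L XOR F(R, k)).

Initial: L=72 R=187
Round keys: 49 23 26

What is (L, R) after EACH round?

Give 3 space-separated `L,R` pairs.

Answer: 187,154 154,102 102,249

Derivation:
Round 1 (k=49): L=187 R=154
Round 2 (k=23): L=154 R=102
Round 3 (k=26): L=102 R=249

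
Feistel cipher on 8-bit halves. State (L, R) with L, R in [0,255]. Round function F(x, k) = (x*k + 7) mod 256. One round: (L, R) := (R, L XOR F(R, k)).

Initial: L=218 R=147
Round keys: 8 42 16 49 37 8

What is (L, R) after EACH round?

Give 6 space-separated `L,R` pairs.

Round 1 (k=8): L=147 R=69
Round 2 (k=42): L=69 R=202
Round 3 (k=16): L=202 R=226
Round 4 (k=49): L=226 R=131
Round 5 (k=37): L=131 R=20
Round 6 (k=8): L=20 R=36

Answer: 147,69 69,202 202,226 226,131 131,20 20,36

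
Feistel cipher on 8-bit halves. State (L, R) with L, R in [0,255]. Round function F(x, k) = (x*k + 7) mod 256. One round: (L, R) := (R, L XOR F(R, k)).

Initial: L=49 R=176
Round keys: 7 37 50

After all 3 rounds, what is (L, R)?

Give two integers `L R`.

Answer: 245 7

Derivation:
Round 1 (k=7): L=176 R=230
Round 2 (k=37): L=230 R=245
Round 3 (k=50): L=245 R=7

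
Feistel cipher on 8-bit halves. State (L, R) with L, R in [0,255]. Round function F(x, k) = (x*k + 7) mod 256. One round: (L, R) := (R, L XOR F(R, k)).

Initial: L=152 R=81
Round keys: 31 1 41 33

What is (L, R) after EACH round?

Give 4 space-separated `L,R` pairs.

Round 1 (k=31): L=81 R=78
Round 2 (k=1): L=78 R=4
Round 3 (k=41): L=4 R=229
Round 4 (k=33): L=229 R=136

Answer: 81,78 78,4 4,229 229,136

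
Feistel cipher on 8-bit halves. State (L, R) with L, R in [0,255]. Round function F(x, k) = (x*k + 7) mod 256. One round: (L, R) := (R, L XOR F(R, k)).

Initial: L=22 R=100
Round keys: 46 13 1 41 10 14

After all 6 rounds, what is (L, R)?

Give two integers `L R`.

Answer: 207 44

Derivation:
Round 1 (k=46): L=100 R=233
Round 2 (k=13): L=233 R=184
Round 3 (k=1): L=184 R=86
Round 4 (k=41): L=86 R=117
Round 5 (k=10): L=117 R=207
Round 6 (k=14): L=207 R=44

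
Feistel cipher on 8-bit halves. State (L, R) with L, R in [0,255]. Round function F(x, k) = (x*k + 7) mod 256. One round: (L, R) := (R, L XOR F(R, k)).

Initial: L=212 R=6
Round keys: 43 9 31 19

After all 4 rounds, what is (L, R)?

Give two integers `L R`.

Answer: 160 45

Derivation:
Round 1 (k=43): L=6 R=221
Round 2 (k=9): L=221 R=202
Round 3 (k=31): L=202 R=160
Round 4 (k=19): L=160 R=45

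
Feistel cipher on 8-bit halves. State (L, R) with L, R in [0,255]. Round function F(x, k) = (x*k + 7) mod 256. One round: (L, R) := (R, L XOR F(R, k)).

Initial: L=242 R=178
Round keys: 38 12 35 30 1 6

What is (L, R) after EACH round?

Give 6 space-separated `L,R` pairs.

Round 1 (k=38): L=178 R=129
Round 2 (k=12): L=129 R=161
Round 3 (k=35): L=161 R=139
Round 4 (k=30): L=139 R=240
Round 5 (k=1): L=240 R=124
Round 6 (k=6): L=124 R=31

Answer: 178,129 129,161 161,139 139,240 240,124 124,31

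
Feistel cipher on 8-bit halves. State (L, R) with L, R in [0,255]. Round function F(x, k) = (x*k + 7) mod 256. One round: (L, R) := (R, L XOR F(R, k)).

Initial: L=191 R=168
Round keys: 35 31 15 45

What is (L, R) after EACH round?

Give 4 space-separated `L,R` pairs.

Answer: 168,64 64,111 111,200 200,64

Derivation:
Round 1 (k=35): L=168 R=64
Round 2 (k=31): L=64 R=111
Round 3 (k=15): L=111 R=200
Round 4 (k=45): L=200 R=64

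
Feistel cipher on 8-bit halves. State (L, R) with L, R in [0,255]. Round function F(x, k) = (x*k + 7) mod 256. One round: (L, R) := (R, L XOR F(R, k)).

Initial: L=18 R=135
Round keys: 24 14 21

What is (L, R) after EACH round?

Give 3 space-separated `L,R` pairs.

Answer: 135,189 189,218 218,84

Derivation:
Round 1 (k=24): L=135 R=189
Round 2 (k=14): L=189 R=218
Round 3 (k=21): L=218 R=84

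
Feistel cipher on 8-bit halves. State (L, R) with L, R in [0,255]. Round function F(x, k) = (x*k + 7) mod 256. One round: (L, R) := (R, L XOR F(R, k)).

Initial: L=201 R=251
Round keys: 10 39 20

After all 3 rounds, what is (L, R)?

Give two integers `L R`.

Answer: 176 219

Derivation:
Round 1 (k=10): L=251 R=28
Round 2 (k=39): L=28 R=176
Round 3 (k=20): L=176 R=219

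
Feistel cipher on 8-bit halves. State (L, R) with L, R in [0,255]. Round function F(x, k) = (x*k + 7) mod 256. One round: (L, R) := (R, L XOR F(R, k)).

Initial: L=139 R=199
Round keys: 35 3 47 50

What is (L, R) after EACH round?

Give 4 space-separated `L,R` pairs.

Round 1 (k=35): L=199 R=183
Round 2 (k=3): L=183 R=235
Round 3 (k=47): L=235 R=155
Round 4 (k=50): L=155 R=166

Answer: 199,183 183,235 235,155 155,166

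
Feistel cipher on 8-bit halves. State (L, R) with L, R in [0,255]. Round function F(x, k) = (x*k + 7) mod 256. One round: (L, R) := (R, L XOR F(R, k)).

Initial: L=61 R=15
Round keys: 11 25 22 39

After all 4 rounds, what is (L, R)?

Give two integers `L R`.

Answer: 224 24

Derivation:
Round 1 (k=11): L=15 R=145
Round 2 (k=25): L=145 R=63
Round 3 (k=22): L=63 R=224
Round 4 (k=39): L=224 R=24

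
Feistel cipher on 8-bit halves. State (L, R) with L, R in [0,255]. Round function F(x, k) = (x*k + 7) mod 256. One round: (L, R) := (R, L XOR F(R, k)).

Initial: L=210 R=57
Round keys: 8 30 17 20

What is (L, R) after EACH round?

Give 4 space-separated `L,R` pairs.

Answer: 57,29 29,84 84,134 134,43

Derivation:
Round 1 (k=8): L=57 R=29
Round 2 (k=30): L=29 R=84
Round 3 (k=17): L=84 R=134
Round 4 (k=20): L=134 R=43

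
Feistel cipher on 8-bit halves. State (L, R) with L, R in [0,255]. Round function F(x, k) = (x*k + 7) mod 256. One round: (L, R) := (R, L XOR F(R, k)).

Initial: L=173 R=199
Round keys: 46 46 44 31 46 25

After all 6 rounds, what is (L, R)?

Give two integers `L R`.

Answer: 204 111

Derivation:
Round 1 (k=46): L=199 R=100
Round 2 (k=46): L=100 R=56
Round 3 (k=44): L=56 R=195
Round 4 (k=31): L=195 R=156
Round 5 (k=46): L=156 R=204
Round 6 (k=25): L=204 R=111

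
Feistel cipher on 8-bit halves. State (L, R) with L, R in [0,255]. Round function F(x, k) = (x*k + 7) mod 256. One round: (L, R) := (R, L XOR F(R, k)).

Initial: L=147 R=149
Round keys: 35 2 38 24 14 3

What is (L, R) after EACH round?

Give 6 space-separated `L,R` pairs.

Round 1 (k=35): L=149 R=245
Round 2 (k=2): L=245 R=100
Round 3 (k=38): L=100 R=42
Round 4 (k=24): L=42 R=147
Round 5 (k=14): L=147 R=59
Round 6 (k=3): L=59 R=43

Answer: 149,245 245,100 100,42 42,147 147,59 59,43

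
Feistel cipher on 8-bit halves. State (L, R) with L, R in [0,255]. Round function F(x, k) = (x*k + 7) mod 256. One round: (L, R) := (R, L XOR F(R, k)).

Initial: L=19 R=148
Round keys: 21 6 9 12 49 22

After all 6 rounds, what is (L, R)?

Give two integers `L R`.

Answer: 153 209

Derivation:
Round 1 (k=21): L=148 R=56
Round 2 (k=6): L=56 R=195
Round 3 (k=9): L=195 R=218
Round 4 (k=12): L=218 R=252
Round 5 (k=49): L=252 R=153
Round 6 (k=22): L=153 R=209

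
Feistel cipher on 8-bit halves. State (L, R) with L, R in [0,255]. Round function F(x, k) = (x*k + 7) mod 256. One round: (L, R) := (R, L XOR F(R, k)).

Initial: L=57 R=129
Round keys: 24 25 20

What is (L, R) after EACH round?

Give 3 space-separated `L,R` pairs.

Answer: 129,38 38,60 60,145

Derivation:
Round 1 (k=24): L=129 R=38
Round 2 (k=25): L=38 R=60
Round 3 (k=20): L=60 R=145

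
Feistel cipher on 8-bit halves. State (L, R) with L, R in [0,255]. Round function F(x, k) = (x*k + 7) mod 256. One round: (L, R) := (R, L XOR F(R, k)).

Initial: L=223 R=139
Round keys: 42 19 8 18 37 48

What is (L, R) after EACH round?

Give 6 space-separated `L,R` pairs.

Round 1 (k=42): L=139 R=10
Round 2 (k=19): L=10 R=78
Round 3 (k=8): L=78 R=125
Round 4 (k=18): L=125 R=159
Round 5 (k=37): L=159 R=127
Round 6 (k=48): L=127 R=72

Answer: 139,10 10,78 78,125 125,159 159,127 127,72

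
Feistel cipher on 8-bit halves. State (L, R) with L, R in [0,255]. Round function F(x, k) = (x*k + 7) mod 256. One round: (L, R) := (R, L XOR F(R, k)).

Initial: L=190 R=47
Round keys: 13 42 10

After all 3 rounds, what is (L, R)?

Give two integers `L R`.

Answer: 224 19

Derivation:
Round 1 (k=13): L=47 R=212
Round 2 (k=42): L=212 R=224
Round 3 (k=10): L=224 R=19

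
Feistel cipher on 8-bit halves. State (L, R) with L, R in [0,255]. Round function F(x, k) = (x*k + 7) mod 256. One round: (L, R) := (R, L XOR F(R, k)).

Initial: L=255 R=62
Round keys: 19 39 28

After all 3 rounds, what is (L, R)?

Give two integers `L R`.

Answer: 103 21

Derivation:
Round 1 (k=19): L=62 R=94
Round 2 (k=39): L=94 R=103
Round 3 (k=28): L=103 R=21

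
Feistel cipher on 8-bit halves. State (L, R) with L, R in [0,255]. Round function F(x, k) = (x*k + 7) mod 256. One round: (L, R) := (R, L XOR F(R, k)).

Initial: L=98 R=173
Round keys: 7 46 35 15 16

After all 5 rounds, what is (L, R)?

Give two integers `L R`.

Answer: 88 162

Derivation:
Round 1 (k=7): L=173 R=160
Round 2 (k=46): L=160 R=106
Round 3 (k=35): L=106 R=37
Round 4 (k=15): L=37 R=88
Round 5 (k=16): L=88 R=162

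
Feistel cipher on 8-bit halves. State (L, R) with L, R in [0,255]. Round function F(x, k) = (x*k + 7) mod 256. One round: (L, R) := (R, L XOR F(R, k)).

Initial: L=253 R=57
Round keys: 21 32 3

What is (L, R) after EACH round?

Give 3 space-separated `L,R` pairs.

Answer: 57,73 73,30 30,40

Derivation:
Round 1 (k=21): L=57 R=73
Round 2 (k=32): L=73 R=30
Round 3 (k=3): L=30 R=40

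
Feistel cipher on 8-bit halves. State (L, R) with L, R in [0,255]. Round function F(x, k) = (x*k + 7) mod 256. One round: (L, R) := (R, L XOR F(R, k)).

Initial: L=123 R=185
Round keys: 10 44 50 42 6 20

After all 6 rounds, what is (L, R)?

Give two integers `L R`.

Answer: 56 160

Derivation:
Round 1 (k=10): L=185 R=58
Round 2 (k=44): L=58 R=70
Round 3 (k=50): L=70 R=137
Round 4 (k=42): L=137 R=199
Round 5 (k=6): L=199 R=56
Round 6 (k=20): L=56 R=160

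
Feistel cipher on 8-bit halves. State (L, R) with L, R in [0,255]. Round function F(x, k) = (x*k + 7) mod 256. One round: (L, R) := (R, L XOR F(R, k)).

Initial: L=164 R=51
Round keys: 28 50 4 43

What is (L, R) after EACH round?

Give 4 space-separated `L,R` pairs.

Answer: 51,63 63,102 102,160 160,129

Derivation:
Round 1 (k=28): L=51 R=63
Round 2 (k=50): L=63 R=102
Round 3 (k=4): L=102 R=160
Round 4 (k=43): L=160 R=129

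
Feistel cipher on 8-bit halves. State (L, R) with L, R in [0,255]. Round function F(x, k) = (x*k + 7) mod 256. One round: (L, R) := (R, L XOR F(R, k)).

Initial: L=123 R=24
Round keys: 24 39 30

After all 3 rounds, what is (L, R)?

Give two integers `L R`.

Round 1 (k=24): L=24 R=60
Round 2 (k=39): L=60 R=51
Round 3 (k=30): L=51 R=61

Answer: 51 61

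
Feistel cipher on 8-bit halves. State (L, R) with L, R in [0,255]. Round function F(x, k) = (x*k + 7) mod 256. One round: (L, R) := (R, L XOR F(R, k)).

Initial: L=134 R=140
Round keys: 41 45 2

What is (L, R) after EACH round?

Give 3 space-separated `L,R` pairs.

Round 1 (k=41): L=140 R=245
Round 2 (k=45): L=245 R=148
Round 3 (k=2): L=148 R=218

Answer: 140,245 245,148 148,218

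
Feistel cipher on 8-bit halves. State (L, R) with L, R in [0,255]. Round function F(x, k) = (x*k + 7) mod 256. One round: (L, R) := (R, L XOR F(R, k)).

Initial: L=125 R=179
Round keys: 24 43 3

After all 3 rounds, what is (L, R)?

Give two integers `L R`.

Answer: 94 147

Derivation:
Round 1 (k=24): L=179 R=178
Round 2 (k=43): L=178 R=94
Round 3 (k=3): L=94 R=147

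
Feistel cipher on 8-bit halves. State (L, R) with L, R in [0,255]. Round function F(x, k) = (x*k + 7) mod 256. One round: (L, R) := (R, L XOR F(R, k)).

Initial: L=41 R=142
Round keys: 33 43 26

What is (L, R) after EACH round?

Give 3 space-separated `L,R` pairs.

Answer: 142,124 124,85 85,213

Derivation:
Round 1 (k=33): L=142 R=124
Round 2 (k=43): L=124 R=85
Round 3 (k=26): L=85 R=213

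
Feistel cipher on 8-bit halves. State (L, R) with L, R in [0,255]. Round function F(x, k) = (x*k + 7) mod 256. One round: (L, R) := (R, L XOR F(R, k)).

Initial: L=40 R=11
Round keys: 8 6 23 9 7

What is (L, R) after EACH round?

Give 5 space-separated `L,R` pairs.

Round 1 (k=8): L=11 R=119
Round 2 (k=6): L=119 R=218
Round 3 (k=23): L=218 R=234
Round 4 (k=9): L=234 R=155
Round 5 (k=7): L=155 R=174

Answer: 11,119 119,218 218,234 234,155 155,174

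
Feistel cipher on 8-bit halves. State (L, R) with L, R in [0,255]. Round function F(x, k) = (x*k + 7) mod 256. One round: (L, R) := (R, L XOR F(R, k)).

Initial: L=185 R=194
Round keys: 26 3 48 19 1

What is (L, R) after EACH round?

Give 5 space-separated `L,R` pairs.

Answer: 194,2 2,207 207,213 213,25 25,245

Derivation:
Round 1 (k=26): L=194 R=2
Round 2 (k=3): L=2 R=207
Round 3 (k=48): L=207 R=213
Round 4 (k=19): L=213 R=25
Round 5 (k=1): L=25 R=245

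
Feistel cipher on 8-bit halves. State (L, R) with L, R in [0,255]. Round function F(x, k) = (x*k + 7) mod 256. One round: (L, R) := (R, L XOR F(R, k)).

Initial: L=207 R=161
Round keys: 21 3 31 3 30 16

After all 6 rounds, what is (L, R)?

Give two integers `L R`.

Answer: 204 192

Derivation:
Round 1 (k=21): L=161 R=243
Round 2 (k=3): L=243 R=65
Round 3 (k=31): L=65 R=21
Round 4 (k=3): L=21 R=7
Round 5 (k=30): L=7 R=204
Round 6 (k=16): L=204 R=192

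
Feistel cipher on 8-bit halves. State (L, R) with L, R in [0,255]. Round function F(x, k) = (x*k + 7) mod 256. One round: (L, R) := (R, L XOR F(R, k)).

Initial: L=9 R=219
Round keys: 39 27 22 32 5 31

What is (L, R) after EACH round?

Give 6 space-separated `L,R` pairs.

Answer: 219,109 109,93 93,104 104,90 90,161 161,220

Derivation:
Round 1 (k=39): L=219 R=109
Round 2 (k=27): L=109 R=93
Round 3 (k=22): L=93 R=104
Round 4 (k=32): L=104 R=90
Round 5 (k=5): L=90 R=161
Round 6 (k=31): L=161 R=220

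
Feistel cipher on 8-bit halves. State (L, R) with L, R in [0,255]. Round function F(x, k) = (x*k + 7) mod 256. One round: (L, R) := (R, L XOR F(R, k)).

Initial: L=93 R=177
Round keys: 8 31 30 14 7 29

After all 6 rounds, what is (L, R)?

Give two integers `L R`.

Answer: 59 15

Derivation:
Round 1 (k=8): L=177 R=210
Round 2 (k=31): L=210 R=196
Round 3 (k=30): L=196 R=45
Round 4 (k=14): L=45 R=185
Round 5 (k=7): L=185 R=59
Round 6 (k=29): L=59 R=15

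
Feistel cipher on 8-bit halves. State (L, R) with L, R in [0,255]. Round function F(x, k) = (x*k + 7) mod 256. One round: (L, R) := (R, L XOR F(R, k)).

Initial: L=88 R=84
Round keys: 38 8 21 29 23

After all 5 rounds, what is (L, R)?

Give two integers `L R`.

Answer: 7 65

Derivation:
Round 1 (k=38): L=84 R=39
Round 2 (k=8): L=39 R=107
Round 3 (k=21): L=107 R=233
Round 4 (k=29): L=233 R=7
Round 5 (k=23): L=7 R=65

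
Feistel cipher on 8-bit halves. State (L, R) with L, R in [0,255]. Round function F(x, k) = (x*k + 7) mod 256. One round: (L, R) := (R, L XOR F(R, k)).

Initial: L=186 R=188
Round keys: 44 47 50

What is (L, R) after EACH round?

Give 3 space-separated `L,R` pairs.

Round 1 (k=44): L=188 R=237
Round 2 (k=47): L=237 R=54
Round 3 (k=50): L=54 R=126

Answer: 188,237 237,54 54,126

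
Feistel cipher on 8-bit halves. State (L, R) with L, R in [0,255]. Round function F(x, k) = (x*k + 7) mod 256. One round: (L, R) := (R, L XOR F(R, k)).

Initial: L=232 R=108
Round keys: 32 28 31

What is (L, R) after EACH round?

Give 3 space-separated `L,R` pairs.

Round 1 (k=32): L=108 R=111
Round 2 (k=28): L=111 R=71
Round 3 (k=31): L=71 R=207

Answer: 108,111 111,71 71,207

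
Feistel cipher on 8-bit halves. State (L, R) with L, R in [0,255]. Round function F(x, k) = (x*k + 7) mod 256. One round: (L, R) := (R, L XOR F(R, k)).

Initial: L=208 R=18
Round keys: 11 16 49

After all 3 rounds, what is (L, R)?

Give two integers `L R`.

Answer: 197 161

Derivation:
Round 1 (k=11): L=18 R=29
Round 2 (k=16): L=29 R=197
Round 3 (k=49): L=197 R=161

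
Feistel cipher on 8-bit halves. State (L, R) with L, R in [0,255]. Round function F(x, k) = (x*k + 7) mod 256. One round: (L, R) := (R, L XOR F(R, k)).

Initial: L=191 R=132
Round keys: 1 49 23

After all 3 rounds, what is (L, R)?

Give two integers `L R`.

Answer: 127 68

Derivation:
Round 1 (k=1): L=132 R=52
Round 2 (k=49): L=52 R=127
Round 3 (k=23): L=127 R=68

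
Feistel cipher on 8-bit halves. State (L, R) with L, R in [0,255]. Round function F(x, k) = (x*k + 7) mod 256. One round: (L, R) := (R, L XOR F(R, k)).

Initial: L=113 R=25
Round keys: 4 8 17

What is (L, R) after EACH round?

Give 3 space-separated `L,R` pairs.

Round 1 (k=4): L=25 R=26
Round 2 (k=8): L=26 R=206
Round 3 (k=17): L=206 R=175

Answer: 25,26 26,206 206,175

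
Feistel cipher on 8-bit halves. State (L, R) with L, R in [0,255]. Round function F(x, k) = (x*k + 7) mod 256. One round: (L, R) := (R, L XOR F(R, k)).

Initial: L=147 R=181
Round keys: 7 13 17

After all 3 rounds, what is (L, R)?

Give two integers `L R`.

Round 1 (k=7): L=181 R=105
Round 2 (k=13): L=105 R=233
Round 3 (k=17): L=233 R=233

Answer: 233 233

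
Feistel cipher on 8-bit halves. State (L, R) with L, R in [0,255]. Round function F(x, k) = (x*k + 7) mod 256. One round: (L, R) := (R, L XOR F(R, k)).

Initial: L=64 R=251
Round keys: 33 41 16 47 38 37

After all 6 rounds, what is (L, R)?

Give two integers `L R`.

Answer: 162 1

Derivation:
Round 1 (k=33): L=251 R=34
Round 2 (k=41): L=34 R=130
Round 3 (k=16): L=130 R=5
Round 4 (k=47): L=5 R=112
Round 5 (k=38): L=112 R=162
Round 6 (k=37): L=162 R=1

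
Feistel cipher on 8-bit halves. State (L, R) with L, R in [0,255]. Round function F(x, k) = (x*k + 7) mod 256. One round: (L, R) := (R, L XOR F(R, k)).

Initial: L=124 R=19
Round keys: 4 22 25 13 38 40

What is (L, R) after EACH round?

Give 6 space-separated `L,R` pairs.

Round 1 (k=4): L=19 R=47
Round 2 (k=22): L=47 R=2
Round 3 (k=25): L=2 R=22
Round 4 (k=13): L=22 R=39
Round 5 (k=38): L=39 R=199
Round 6 (k=40): L=199 R=56

Answer: 19,47 47,2 2,22 22,39 39,199 199,56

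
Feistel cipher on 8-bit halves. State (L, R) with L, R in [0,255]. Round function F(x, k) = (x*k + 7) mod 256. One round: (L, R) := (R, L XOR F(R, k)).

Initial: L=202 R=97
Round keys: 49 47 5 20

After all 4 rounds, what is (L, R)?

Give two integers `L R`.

Round 1 (k=49): L=97 R=82
Round 2 (k=47): L=82 R=116
Round 3 (k=5): L=116 R=25
Round 4 (k=20): L=25 R=143

Answer: 25 143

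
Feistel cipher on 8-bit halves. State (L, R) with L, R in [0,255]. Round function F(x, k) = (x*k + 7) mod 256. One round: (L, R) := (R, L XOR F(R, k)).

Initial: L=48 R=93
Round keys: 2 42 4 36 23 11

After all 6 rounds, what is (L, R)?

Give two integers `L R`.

Answer: 122 86

Derivation:
Round 1 (k=2): L=93 R=241
Round 2 (k=42): L=241 R=204
Round 3 (k=4): L=204 R=198
Round 4 (k=36): L=198 R=19
Round 5 (k=23): L=19 R=122
Round 6 (k=11): L=122 R=86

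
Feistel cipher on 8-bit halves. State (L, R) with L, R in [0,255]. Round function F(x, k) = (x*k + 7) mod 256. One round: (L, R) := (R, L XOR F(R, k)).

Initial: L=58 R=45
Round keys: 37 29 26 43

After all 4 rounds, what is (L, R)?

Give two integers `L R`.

Answer: 109 74

Derivation:
Round 1 (k=37): L=45 R=178
Round 2 (k=29): L=178 R=28
Round 3 (k=26): L=28 R=109
Round 4 (k=43): L=109 R=74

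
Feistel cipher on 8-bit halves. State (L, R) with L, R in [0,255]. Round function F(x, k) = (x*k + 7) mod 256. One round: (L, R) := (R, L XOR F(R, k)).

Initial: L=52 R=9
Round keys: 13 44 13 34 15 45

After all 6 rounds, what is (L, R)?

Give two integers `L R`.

Answer: 109 15

Derivation:
Round 1 (k=13): L=9 R=72
Round 2 (k=44): L=72 R=110
Round 3 (k=13): L=110 R=213
Round 4 (k=34): L=213 R=63
Round 5 (k=15): L=63 R=109
Round 6 (k=45): L=109 R=15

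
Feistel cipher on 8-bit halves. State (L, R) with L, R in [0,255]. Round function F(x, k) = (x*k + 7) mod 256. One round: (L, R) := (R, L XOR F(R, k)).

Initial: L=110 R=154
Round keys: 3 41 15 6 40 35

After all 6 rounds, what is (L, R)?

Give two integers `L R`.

Answer: 67 255

Derivation:
Round 1 (k=3): L=154 R=187
Round 2 (k=41): L=187 R=96
Round 3 (k=15): L=96 R=28
Round 4 (k=6): L=28 R=207
Round 5 (k=40): L=207 R=67
Round 6 (k=35): L=67 R=255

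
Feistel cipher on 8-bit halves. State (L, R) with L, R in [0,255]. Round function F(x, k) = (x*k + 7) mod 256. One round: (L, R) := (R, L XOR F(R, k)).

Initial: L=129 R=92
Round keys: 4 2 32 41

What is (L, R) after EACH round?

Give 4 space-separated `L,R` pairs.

Answer: 92,246 246,175 175,17 17,111

Derivation:
Round 1 (k=4): L=92 R=246
Round 2 (k=2): L=246 R=175
Round 3 (k=32): L=175 R=17
Round 4 (k=41): L=17 R=111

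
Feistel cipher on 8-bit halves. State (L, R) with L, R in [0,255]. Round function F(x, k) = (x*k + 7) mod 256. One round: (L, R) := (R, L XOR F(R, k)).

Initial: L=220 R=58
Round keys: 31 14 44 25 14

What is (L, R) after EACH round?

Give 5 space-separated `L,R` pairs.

Round 1 (k=31): L=58 R=209
Round 2 (k=14): L=209 R=79
Round 3 (k=44): L=79 R=74
Round 4 (k=25): L=74 R=14
Round 5 (k=14): L=14 R=129

Answer: 58,209 209,79 79,74 74,14 14,129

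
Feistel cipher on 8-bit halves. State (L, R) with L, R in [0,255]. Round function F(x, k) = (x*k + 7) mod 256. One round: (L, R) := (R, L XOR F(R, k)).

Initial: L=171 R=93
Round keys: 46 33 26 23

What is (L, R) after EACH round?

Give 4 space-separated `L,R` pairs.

Answer: 93,22 22,128 128,17 17,14

Derivation:
Round 1 (k=46): L=93 R=22
Round 2 (k=33): L=22 R=128
Round 3 (k=26): L=128 R=17
Round 4 (k=23): L=17 R=14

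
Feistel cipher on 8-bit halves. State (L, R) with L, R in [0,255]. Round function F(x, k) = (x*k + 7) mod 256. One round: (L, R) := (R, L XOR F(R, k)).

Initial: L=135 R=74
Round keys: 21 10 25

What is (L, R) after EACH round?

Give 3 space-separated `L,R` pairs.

Round 1 (k=21): L=74 R=158
Round 2 (k=10): L=158 R=121
Round 3 (k=25): L=121 R=70

Answer: 74,158 158,121 121,70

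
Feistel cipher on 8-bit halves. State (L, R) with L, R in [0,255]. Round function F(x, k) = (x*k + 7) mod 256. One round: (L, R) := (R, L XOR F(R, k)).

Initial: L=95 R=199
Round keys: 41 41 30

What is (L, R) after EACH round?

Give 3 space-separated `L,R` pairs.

Answer: 199,185 185,111 111,176

Derivation:
Round 1 (k=41): L=199 R=185
Round 2 (k=41): L=185 R=111
Round 3 (k=30): L=111 R=176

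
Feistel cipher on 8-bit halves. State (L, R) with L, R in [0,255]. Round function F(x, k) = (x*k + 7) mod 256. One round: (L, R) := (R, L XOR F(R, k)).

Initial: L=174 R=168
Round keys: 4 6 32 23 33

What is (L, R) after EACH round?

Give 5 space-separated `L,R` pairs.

Round 1 (k=4): L=168 R=9
Round 2 (k=6): L=9 R=149
Round 3 (k=32): L=149 R=174
Round 4 (k=23): L=174 R=60
Round 5 (k=33): L=60 R=109

Answer: 168,9 9,149 149,174 174,60 60,109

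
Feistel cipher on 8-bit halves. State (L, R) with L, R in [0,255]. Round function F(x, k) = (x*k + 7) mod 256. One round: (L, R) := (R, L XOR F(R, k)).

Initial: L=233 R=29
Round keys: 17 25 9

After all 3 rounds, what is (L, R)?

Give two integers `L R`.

Round 1 (k=17): L=29 R=29
Round 2 (k=25): L=29 R=193
Round 3 (k=9): L=193 R=205

Answer: 193 205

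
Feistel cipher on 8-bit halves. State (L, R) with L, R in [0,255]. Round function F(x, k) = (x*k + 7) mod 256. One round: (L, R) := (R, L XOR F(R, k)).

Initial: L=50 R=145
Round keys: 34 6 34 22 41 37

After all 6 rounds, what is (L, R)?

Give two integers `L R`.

Round 1 (k=34): L=145 R=123
Round 2 (k=6): L=123 R=120
Round 3 (k=34): L=120 R=140
Round 4 (k=22): L=140 R=119
Round 5 (k=41): L=119 R=154
Round 6 (k=37): L=154 R=62

Answer: 154 62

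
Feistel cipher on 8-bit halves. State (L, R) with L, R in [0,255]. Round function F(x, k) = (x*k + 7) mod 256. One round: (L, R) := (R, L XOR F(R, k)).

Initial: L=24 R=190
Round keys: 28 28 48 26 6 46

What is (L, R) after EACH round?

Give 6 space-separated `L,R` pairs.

Answer: 190,215 215,53 53,32 32,114 114,147 147,3

Derivation:
Round 1 (k=28): L=190 R=215
Round 2 (k=28): L=215 R=53
Round 3 (k=48): L=53 R=32
Round 4 (k=26): L=32 R=114
Round 5 (k=6): L=114 R=147
Round 6 (k=46): L=147 R=3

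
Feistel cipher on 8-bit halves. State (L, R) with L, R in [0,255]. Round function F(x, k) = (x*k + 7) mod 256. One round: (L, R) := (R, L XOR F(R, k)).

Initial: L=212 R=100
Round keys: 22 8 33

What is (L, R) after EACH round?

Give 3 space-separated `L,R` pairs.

Answer: 100,75 75,59 59,233

Derivation:
Round 1 (k=22): L=100 R=75
Round 2 (k=8): L=75 R=59
Round 3 (k=33): L=59 R=233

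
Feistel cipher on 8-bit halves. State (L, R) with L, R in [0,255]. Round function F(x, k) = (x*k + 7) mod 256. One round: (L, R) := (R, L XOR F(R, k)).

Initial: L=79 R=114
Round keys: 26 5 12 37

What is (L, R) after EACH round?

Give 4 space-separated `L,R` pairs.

Answer: 114,212 212,89 89,231 231,51

Derivation:
Round 1 (k=26): L=114 R=212
Round 2 (k=5): L=212 R=89
Round 3 (k=12): L=89 R=231
Round 4 (k=37): L=231 R=51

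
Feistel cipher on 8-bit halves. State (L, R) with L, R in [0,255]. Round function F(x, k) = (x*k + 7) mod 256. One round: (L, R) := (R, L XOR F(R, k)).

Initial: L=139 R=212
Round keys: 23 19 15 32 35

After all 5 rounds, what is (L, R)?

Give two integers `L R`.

Round 1 (k=23): L=212 R=152
Round 2 (k=19): L=152 R=155
Round 3 (k=15): L=155 R=132
Round 4 (k=32): L=132 R=28
Round 5 (k=35): L=28 R=95

Answer: 28 95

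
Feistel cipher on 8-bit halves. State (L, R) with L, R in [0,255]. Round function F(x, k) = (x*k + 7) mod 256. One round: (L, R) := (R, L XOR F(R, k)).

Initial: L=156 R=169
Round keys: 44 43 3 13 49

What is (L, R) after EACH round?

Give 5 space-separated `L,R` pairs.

Round 1 (k=44): L=169 R=143
Round 2 (k=43): L=143 R=165
Round 3 (k=3): L=165 R=121
Round 4 (k=13): L=121 R=137
Round 5 (k=49): L=137 R=57

Answer: 169,143 143,165 165,121 121,137 137,57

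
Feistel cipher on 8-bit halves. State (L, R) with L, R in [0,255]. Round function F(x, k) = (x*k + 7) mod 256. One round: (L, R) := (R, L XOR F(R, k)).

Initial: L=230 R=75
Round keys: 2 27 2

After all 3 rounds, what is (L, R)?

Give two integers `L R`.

Round 1 (k=2): L=75 R=123
Round 2 (k=27): L=123 R=75
Round 3 (k=2): L=75 R=230

Answer: 75 230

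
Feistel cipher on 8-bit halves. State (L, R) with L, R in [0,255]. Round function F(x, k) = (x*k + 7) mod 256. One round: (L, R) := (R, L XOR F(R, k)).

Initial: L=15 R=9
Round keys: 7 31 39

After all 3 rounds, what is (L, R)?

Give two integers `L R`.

Round 1 (k=7): L=9 R=73
Round 2 (k=31): L=73 R=215
Round 3 (k=39): L=215 R=129

Answer: 215 129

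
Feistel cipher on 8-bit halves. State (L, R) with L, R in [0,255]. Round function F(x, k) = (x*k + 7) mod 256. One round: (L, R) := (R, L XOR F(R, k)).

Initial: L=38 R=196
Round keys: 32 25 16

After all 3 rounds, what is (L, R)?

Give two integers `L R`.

Answer: 4 230

Derivation:
Round 1 (k=32): L=196 R=161
Round 2 (k=25): L=161 R=4
Round 3 (k=16): L=4 R=230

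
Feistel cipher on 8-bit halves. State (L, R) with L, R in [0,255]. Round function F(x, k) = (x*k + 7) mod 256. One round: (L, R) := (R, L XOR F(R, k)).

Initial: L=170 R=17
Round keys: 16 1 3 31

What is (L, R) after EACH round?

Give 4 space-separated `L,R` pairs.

Round 1 (k=16): L=17 R=189
Round 2 (k=1): L=189 R=213
Round 3 (k=3): L=213 R=59
Round 4 (k=31): L=59 R=249

Answer: 17,189 189,213 213,59 59,249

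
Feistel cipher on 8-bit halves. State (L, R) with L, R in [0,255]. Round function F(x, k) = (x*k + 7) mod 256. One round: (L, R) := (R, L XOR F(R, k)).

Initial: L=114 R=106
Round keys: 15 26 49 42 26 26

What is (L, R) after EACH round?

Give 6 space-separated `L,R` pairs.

Answer: 106,79 79,103 103,241 241,246 246,242 242,109

Derivation:
Round 1 (k=15): L=106 R=79
Round 2 (k=26): L=79 R=103
Round 3 (k=49): L=103 R=241
Round 4 (k=42): L=241 R=246
Round 5 (k=26): L=246 R=242
Round 6 (k=26): L=242 R=109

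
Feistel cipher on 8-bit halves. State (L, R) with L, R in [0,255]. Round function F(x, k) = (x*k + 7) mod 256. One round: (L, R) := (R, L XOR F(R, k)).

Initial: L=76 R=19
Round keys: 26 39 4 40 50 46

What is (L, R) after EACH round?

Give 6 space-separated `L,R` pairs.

Answer: 19,185 185,37 37,34 34,114 114,105 105,151

Derivation:
Round 1 (k=26): L=19 R=185
Round 2 (k=39): L=185 R=37
Round 3 (k=4): L=37 R=34
Round 4 (k=40): L=34 R=114
Round 5 (k=50): L=114 R=105
Round 6 (k=46): L=105 R=151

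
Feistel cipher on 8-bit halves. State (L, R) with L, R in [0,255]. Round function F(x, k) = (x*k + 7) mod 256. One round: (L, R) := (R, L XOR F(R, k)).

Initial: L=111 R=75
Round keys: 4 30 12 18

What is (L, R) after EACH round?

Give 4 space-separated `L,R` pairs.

Answer: 75,92 92,132 132,107 107,9

Derivation:
Round 1 (k=4): L=75 R=92
Round 2 (k=30): L=92 R=132
Round 3 (k=12): L=132 R=107
Round 4 (k=18): L=107 R=9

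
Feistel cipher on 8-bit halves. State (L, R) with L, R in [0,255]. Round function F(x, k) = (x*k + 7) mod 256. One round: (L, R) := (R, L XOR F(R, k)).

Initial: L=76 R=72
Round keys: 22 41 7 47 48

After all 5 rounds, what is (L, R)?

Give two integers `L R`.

Answer: 59 201

Derivation:
Round 1 (k=22): L=72 R=123
Round 2 (k=41): L=123 R=242
Round 3 (k=7): L=242 R=222
Round 4 (k=47): L=222 R=59
Round 5 (k=48): L=59 R=201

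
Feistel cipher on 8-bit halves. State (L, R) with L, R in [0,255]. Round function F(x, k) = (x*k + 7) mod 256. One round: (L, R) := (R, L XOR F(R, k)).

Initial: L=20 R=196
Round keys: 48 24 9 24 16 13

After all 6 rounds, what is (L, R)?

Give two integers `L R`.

Answer: 254 185

Derivation:
Round 1 (k=48): L=196 R=211
Round 2 (k=24): L=211 R=11
Round 3 (k=9): L=11 R=185
Round 4 (k=24): L=185 R=84
Round 5 (k=16): L=84 R=254
Round 6 (k=13): L=254 R=185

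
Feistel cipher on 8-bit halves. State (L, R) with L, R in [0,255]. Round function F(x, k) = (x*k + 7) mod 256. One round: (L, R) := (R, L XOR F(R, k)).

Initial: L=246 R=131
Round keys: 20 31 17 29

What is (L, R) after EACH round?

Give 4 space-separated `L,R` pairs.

Answer: 131,181 181,113 113,61 61,129

Derivation:
Round 1 (k=20): L=131 R=181
Round 2 (k=31): L=181 R=113
Round 3 (k=17): L=113 R=61
Round 4 (k=29): L=61 R=129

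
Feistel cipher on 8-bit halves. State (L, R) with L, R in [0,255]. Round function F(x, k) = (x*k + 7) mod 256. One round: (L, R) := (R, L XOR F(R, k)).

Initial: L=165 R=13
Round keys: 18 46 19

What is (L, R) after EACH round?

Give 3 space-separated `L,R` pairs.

Round 1 (k=18): L=13 R=84
Round 2 (k=46): L=84 R=18
Round 3 (k=19): L=18 R=9

Answer: 13,84 84,18 18,9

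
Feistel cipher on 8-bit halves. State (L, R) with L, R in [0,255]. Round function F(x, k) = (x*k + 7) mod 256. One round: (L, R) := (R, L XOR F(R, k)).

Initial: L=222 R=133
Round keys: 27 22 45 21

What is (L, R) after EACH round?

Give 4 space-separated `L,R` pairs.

Round 1 (k=27): L=133 R=208
Round 2 (k=22): L=208 R=98
Round 3 (k=45): L=98 R=145
Round 4 (k=21): L=145 R=142

Answer: 133,208 208,98 98,145 145,142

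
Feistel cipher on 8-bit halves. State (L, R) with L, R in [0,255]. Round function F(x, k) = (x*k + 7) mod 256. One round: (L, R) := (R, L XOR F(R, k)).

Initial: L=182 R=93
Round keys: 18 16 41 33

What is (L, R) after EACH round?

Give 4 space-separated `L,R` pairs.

Answer: 93,39 39,42 42,230 230,135

Derivation:
Round 1 (k=18): L=93 R=39
Round 2 (k=16): L=39 R=42
Round 3 (k=41): L=42 R=230
Round 4 (k=33): L=230 R=135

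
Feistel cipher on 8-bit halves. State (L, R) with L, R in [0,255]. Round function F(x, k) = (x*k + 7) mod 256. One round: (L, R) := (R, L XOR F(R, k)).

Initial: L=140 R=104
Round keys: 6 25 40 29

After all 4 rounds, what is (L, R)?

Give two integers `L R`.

Round 1 (k=6): L=104 R=251
Round 2 (k=25): L=251 R=226
Round 3 (k=40): L=226 R=172
Round 4 (k=29): L=172 R=97

Answer: 172 97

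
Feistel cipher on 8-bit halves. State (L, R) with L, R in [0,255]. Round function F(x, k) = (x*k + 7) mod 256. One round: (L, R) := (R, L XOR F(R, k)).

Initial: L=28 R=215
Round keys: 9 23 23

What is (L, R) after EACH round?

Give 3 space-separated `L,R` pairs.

Answer: 215,138 138,186 186,55

Derivation:
Round 1 (k=9): L=215 R=138
Round 2 (k=23): L=138 R=186
Round 3 (k=23): L=186 R=55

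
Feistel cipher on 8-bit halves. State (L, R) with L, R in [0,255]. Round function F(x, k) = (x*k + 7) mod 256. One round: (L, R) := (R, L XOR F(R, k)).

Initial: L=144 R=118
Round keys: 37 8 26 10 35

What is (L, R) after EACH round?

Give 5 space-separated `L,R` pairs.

Round 1 (k=37): L=118 R=133
Round 2 (k=8): L=133 R=89
Round 3 (k=26): L=89 R=148
Round 4 (k=10): L=148 R=150
Round 5 (k=35): L=150 R=29

Answer: 118,133 133,89 89,148 148,150 150,29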